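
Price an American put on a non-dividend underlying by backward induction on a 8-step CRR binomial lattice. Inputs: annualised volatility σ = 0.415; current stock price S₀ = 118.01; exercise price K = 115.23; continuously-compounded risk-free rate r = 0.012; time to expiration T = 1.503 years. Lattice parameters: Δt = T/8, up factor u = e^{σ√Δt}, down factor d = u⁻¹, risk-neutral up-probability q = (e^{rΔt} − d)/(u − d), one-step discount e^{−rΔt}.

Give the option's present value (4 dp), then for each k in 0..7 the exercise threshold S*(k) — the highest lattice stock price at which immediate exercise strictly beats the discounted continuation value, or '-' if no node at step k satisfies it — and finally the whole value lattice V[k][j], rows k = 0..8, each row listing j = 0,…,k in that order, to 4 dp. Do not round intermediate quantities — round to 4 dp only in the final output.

params: Δt=0.18787 u=1.19707 d=0.83537 q=0.46139 e^(-rΔt)=0.99775
t_8 payoffs: 87.2433 75.1254 57.7608 32.8774 0.0000 0.0000 0.0000 0.0000 0.0000
t_7: node(7,0) S=33.5022 payoff=81.7278 vs cont=81.4683 → 81.7278 [stop]  node(7,1) S=48.0081 payoff=67.2219 vs cont=66.9624 → 67.2219 [stop]  node(7,2) S=68.7949 payoff=46.4351 vs cont=46.1756 → 46.4351 [stop]  node(7,3) S=98.5821 payoff=16.6479 vs cont=17.6682 → 17.6682 [wait]  node(7,4) S=141.2667 payoff=0.0000 vs cont=0.0000 → 0.0000 [wait]  node(7,5) S=202.4330 payoff=0.0000 vs cont=0.0000 → 0.0000 [wait]  node(7,6) S=290.0835 payoff=0.0000 vs cont=0.0000 → 0.0000 [wait]  node(7,7) S=415.6853 payoff=0.0000 vs cont=0.0000 → 0.0000 [wait]  ⇒ S*(7)=68.7949
t_6: node(6,0) S=40.1046 payoff=75.1254 vs cont=74.8659 → 75.1254 [stop]  node(6,1) S=57.4692 payoff=57.7608 vs cont=57.5013 → 57.7608 [stop]  node(6,2) S=82.3526 payoff=32.8774 vs cont=33.0876 → 33.0876 [wait]  node(6,3) S=118.0100 payoff=0.0000 vs cont=9.4948 → 9.4948 [wait]  node(6,4) S=169.1066 payoff=0.0000 vs cont=0.0000 → 0.0000 [wait]  node(6,5) S=242.3272 payoff=0.0000 vs cont=0.0000 → 0.0000 [wait]  node(6,6) S=347.2513 payoff=0.0000 vs cont=0.0000 → 0.0000 [wait]  ⇒ S*(6)=57.4692
t_5: node(5,0) S=48.0081 payoff=67.2219 vs cont=66.9624 → 67.2219 [stop]  node(5,1) S=68.7949 payoff=46.4351 vs cont=46.2724 → 46.4351 [stop]  node(5,2) S=98.5821 payoff=16.6479 vs cont=22.1521 → 22.1521 [wait]  node(5,3) S=141.2667 payoff=0.0000 vs cont=5.1025 → 5.1025 [wait]  node(5,4) S=202.4330 payoff=0.0000 vs cont=0.0000 → 0.0000 [wait]  node(5,5) S=290.0835 payoff=0.0000 vs cont=0.0000 → 0.0000 [wait]  ⇒ S*(5)=68.7949
t_4: node(4,0) S=57.4692 payoff=57.7608 vs cont=57.5013 → 57.7608 [stop]  node(4,1) S=82.3526 payoff=32.8774 vs cont=35.1518 → 35.1518 [wait]  node(4,2) S=118.0100 payoff=0.0000 vs cont=14.2534 → 14.2534 [wait]  node(4,3) S=169.1066 payoff=0.0000 vs cont=2.7421 → 2.7421 [wait]  node(4,4) S=242.3272 payoff=0.0000 vs cont=0.0000 → 0.0000 [wait]  ⇒ S*(4)=57.4692
t_3: node(3,0) S=68.7949 payoff=46.4351 vs cont=47.2226 → 47.2226 [wait]  node(3,1) S=98.5821 payoff=16.6479 vs cont=25.4520 → 25.4520 [wait]  node(3,2) S=141.2667 payoff=0.0000 vs cont=8.9220 → 8.9220 [wait]  node(3,3) S=202.4330 payoff=0.0000 vs cont=1.4736 → 1.4736 [wait]  ⇒ S*(3)=-
t_2: node(2,0) S=82.3526 payoff=32.8774 vs cont=37.0941 → 37.0941 [wait]  node(2,1) S=118.0100 payoff=0.0000 vs cont=17.7851 → 17.7851 [wait]  node(2,2) S=169.1066 payoff=0.0000 vs cont=5.4730 → 5.4730 [wait]  ⇒ S*(2)=-
t_1: node(1,0) S=98.5821 payoff=16.6479 vs cont=28.1217 → 28.1217 [wait]  node(1,1) S=141.2667 payoff=0.0000 vs cont=12.0772 → 12.0772 [wait]  ⇒ S*(1)=-
t_0: node(0,0) S=118.0100 payoff=0.0000 vs cont=20.6722 → 20.6722 [wait]  ⇒ S*(0)=-

price = 20.6722
boundary = - - - - 57.4692 68.7949 57.4692 68.7949
tree:
20.6722
28.1217 12.0772
37.0941 17.7851 5.4730
47.2226 25.4520 8.9220 1.4736
57.7608 35.1518 14.2534 2.7421 0.0000
67.2219 46.4351 22.1521 5.1025 0.0000 0.0000
75.1254 57.7608 33.0876 9.4948 0.0000 0.0000 0.0000
81.7278 67.2219 46.4351 17.6682 0.0000 0.0000 0.0000 0.0000
87.2433 75.1254 57.7608 32.8774 0.0000 0.0000 0.0000 0.0000 0.0000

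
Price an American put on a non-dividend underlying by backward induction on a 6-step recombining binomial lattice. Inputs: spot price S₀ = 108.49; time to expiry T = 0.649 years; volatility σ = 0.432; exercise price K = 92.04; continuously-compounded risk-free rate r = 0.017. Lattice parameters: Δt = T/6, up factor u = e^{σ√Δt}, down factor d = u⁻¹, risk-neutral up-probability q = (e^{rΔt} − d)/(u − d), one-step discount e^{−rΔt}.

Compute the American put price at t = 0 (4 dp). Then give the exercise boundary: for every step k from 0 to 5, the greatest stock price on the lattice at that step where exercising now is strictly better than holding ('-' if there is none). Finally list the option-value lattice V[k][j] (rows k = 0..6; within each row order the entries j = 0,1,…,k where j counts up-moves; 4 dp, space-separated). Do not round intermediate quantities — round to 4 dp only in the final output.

price = 7.2612
boundary = - - - - 61.4572 70.8398
tree:
7.2612
10.9323 3.1663
16.0049 5.2777 0.8074
22.6236 8.6337 1.5290 0.0000
30.5828 13.7725 2.8956 0.0000 0.0000
38.7226 21.2002 5.4838 0.0000 0.0000 0.0000
45.7844 30.5828 10.3853 0.0000 0.0000 0.0000 0.0000

Δt=0.10817  u=1.15267  d=0.86755  q=0.47100  discount=0.99816
step 6 (expiry): payoffs max(K−S,0) = 45.7844 30.5828 10.3853 0.0000 0.0000 0.0000 0.0000
step 5: (k=5,j=0): S=53.3174, (K−S)⁺=38.7226, hold=38.5535 ⇒ V=38.7226 exercise | (k=5,j=1): S=70.8398, (K−S)⁺=21.2002, hold=21.0311 ⇒ V=21.2002 exercise | (k=5,j=2): S=94.1208, (K−S)⁺=0.0000, hold=5.4838 ⇒ V=5.4838 continue | (k=5,j=3): S=125.0529, (K−S)⁺=0.0000, hold=0.0000 ⇒ V=0.0000 continue | (k=5,j=4): S=166.1508, (K−S)⁺=0.0000, hold=0.0000 ⇒ V=0.0000 continue | (k=5,j=5): S=220.7551, (K−S)⁺=0.0000, hold=0.0000 ⇒ V=0.0000 continue  boundary S*=70.8398
step 4: (k=4,j=0): S=61.4572, (K−S)⁺=30.5828, hold=30.4137 ⇒ V=30.5828 exercise | (k=4,j=1): S=81.6547, (K−S)⁺=10.3853, hold=13.7725 ⇒ V=13.7725 continue | (k=4,j=2): S=108.4900, (K−S)⁺=0.0000, hold=2.8956 ⇒ V=2.8956 continue | (k=4,j=3): S=144.1445, (K−S)⁺=0.0000, hold=0.0000 ⇒ V=0.0000 continue | (k=4,j=4): S=191.5167, (K−S)⁺=0.0000, hold=0.0000 ⇒ V=0.0000 continue  boundary S*=61.4572
step 3: (k=3,j=0): S=70.8398, (K−S)⁺=21.2002, hold=22.6236 ⇒ V=22.6236 continue | (k=3,j=1): S=94.1208, (K−S)⁺=0.0000, hold=8.6337 ⇒ V=8.6337 continue | (k=3,j=2): S=125.0529, (K−S)⁺=0.0000, hold=1.5290 ⇒ V=1.5290 continue | (k=3,j=3): S=166.1508, (K−S)⁺=0.0000, hold=0.0000 ⇒ V=0.0000 continue  boundary S*=-
step 2: (k=2,j=0): S=81.6547, (K−S)⁺=10.3853, hold=16.0049 ⇒ V=16.0049 continue | (k=2,j=1): S=108.4900, (K−S)⁺=0.0000, hold=5.2777 ⇒ V=5.2777 continue | (k=2,j=2): S=144.1445, (K−S)⁺=0.0000, hold=0.8074 ⇒ V=0.8074 continue  boundary S*=-
step 1: (k=1,j=0): S=94.1208, (K−S)⁺=0.0000, hold=10.9323 ⇒ V=10.9323 continue | (k=1,j=1): S=125.0529, (K−S)⁺=0.0000, hold=3.1663 ⇒ V=3.1663 continue  boundary S*=-
step 0: (k=0,j=0): S=108.4900, (K−S)⁺=0.0000, hold=7.2612 ⇒ V=7.2612 continue  boundary S*=-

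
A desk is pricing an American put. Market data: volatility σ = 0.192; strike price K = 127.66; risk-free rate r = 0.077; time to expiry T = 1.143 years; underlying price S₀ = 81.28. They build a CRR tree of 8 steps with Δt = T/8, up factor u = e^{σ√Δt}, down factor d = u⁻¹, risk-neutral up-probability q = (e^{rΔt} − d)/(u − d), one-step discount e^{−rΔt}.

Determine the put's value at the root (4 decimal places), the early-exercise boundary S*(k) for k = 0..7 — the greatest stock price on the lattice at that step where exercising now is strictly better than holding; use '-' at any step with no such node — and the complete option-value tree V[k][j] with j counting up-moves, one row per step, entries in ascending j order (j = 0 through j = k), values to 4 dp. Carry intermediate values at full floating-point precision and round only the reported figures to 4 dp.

Δt=0.14288, u=1.07527, d=0.93000, q=0.55801, disc=e^(-rΔt)=0.98906
k=8 terminal: V=max(K-S,0) → 82.1783 75.0736 66.8591 57.3614 46.3800 33.6832 19.0031 2.0299 0.0000
k=7: j=0 S=48.9052 intr=78.7548 cont=77.3580 V=78.7548[EX]; j=1 S=56.5447 intr=71.1153 cont=69.7186 V=71.1153[EX]; j=2 S=65.3775 intr=62.2825 cont=60.8857 V=62.2825[EX]; j=3 S=75.5902 intr=52.0698 cont=50.6731 V=52.0698[EX]; j=4 S=87.3981 intr=40.2619 cont=38.8651 V=40.2619[EX]; j=5 S=101.0506 intr=26.6094 cont=25.2127 V=26.6094[EX]; j=6 S=116.8357 intr=10.8243 cont=9.4276 V=10.8243[EX]; j=7 S=135.0866 intr=0.0000 cont=0.8874 V=0.8874[hold]  S*(7)=116.8357
k=6: j=0 S=52.5864 intr=75.0736 cont=73.6769 V=75.0736[EX]; j=1 S=60.8009 intr=66.8591 cont=65.4623 V=66.8591[EX]; j=2 S=70.2986 intr=57.3614 cont=55.9646 V=57.3614[EX]; j=3 S=81.2800 intr=46.3800 cont=44.9833 V=46.3800[EX]; j=4 S=93.9768 intr=33.6832 cont=32.2865 V=33.6832[EX]; j=5 S=108.6569 intr=19.0031 cont=17.6064 V=19.0031[EX]; j=6 S=125.6301 intr=2.0299 cont=5.2216 V=5.2216[hold]  S*(6)=108.6569
k=5: j=0 S=56.5447 intr=71.1153 cont=69.7186 V=71.1153[EX]; j=1 S=65.3775 intr=62.2825 cont=60.8857 V=62.2825[EX]; j=2 S=75.5902 intr=52.0698 cont=50.6731 V=52.0698[EX]; j=3 S=87.3981 intr=40.2619 cont=38.8651 V=40.2619[EX]; j=4 S=101.0506 intr=26.6094 cont=25.2127 V=26.6094[EX]; j=5 S=116.8357 intr=10.8243 cont=11.1891 V=11.1891[hold]  S*(5)=101.0506
k=4: j=0 S=60.8009 intr=66.8591 cont=65.4623 V=66.8591[EX]; j=1 S=70.2986 intr=57.3614 cont=55.9646 V=57.3614[EX]; j=2 S=81.2800 intr=46.3800 cont=44.9833 V=46.3800[EX]; j=3 S=93.9768 intr=33.6832 cont=32.2865 V=33.6832[EX]; j=4 S=108.6569 intr=19.0031 cont=17.8077 V=19.0031[EX]  S*(4)=108.6569
k=3: j=0 S=65.3775 intr=62.2825 cont=60.8857 V=62.2825[EX]; j=1 S=75.5902 intr=52.0698 cont=50.6731 V=52.0698[EX]; j=2 S=87.3981 intr=40.2619 cont=38.8651 V=40.2619[EX]; j=3 S=101.0506 intr=26.6094 cont=25.2127 V=26.6094[EX]  S*(3)=101.0506
k=2: j=0 S=70.2986 intr=57.3614 cont=55.9646 V=57.3614[EX]; j=1 S=81.2800 intr=46.3800 cont=44.9833 V=46.3800[EX]; j=2 S=93.9768 intr=33.6832 cont=32.2865 V=33.6832[EX]  S*(2)=93.9768
k=1: j=0 S=75.5902 intr=52.0698 cont=50.6731 V=52.0698[EX]; j=1 S=87.3981 intr=40.2619 cont=38.8651 V=40.2619[EX]  S*(1)=87.3981
k=0: j=0 S=81.2800 intr=46.3800 cont=44.9833 V=46.3800[EX]  S*(0)=81.2800

price = 46.3800
boundary = 81.2800 87.3981 93.9768 101.0506 108.6569 101.0506 108.6569 116.8357
tree:
46.3800
52.0698 40.2619
57.3614 46.3800 33.6832
62.2825 52.0698 40.2619 26.6094
66.8591 57.3614 46.3800 33.6832 19.0031
71.1153 62.2825 52.0698 40.2619 26.6094 11.1891
75.0736 66.8591 57.3614 46.3800 33.6832 19.0031 5.2216
78.7548 71.1153 62.2825 52.0698 40.2619 26.6094 10.8243 0.8874
82.1783 75.0736 66.8591 57.3614 46.3800 33.6832 19.0031 2.0299 0.0000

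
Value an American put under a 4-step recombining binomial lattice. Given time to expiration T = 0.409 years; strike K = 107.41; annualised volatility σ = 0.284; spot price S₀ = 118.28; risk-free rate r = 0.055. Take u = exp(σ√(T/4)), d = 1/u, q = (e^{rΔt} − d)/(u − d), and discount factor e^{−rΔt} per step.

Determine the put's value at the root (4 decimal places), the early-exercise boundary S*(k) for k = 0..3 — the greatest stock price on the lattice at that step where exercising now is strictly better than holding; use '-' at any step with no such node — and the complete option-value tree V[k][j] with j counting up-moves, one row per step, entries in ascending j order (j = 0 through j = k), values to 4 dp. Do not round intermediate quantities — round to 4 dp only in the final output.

price = 3.5815
boundary = - - - 90.0725
tree:
3.5815
6.2650 1.0256
10.6453 2.0976 0.0000
17.3375 4.2902 0.0000 0.0000
25.1569 8.7748 0.0000 0.0000 0.0000

params: Δt=0.10225 u=1.09506 d=0.91319 q=0.50832 e^(-rΔt)=0.99439
t_4 payoffs: 25.1569 8.7748 0.0000 0.0000 0.0000
t_3: node(3,0) S=90.0725 payoff=17.3375 vs cont=16.7352 → 17.3375 [stop]  node(3,1) S=108.0119 payoff=0.0000 vs cont=4.2902 → 4.2902 [wait]  node(3,2) S=129.5242 payoff=0.0000 vs cont=0.0000 → 0.0000 [wait]  node(3,3) S=155.3212 payoff=0.0000 vs cont=0.0000 → 0.0000 [wait]  ⇒ S*(3)=90.0725
t_2: node(2,0) S=98.6352 payoff=8.7748 vs cont=10.6453 → 10.6453 [wait]  node(2,1) S=118.2800 payoff=0.0000 vs cont=2.0976 → 2.0976 [wait]  node(2,2) S=141.8374 payoff=0.0000 vs cont=0.0000 → 0.0000 [wait]  ⇒ S*(2)=-
t_1: node(1,0) S=108.0119 payoff=0.0000 vs cont=6.2650 → 6.2650 [wait]  node(1,1) S=129.5242 payoff=0.0000 vs cont=1.0256 → 1.0256 [wait]  ⇒ S*(1)=-
t_0: node(0,0) S=118.2800 payoff=0.0000 vs cont=3.5815 → 3.5815 [wait]  ⇒ S*(0)=-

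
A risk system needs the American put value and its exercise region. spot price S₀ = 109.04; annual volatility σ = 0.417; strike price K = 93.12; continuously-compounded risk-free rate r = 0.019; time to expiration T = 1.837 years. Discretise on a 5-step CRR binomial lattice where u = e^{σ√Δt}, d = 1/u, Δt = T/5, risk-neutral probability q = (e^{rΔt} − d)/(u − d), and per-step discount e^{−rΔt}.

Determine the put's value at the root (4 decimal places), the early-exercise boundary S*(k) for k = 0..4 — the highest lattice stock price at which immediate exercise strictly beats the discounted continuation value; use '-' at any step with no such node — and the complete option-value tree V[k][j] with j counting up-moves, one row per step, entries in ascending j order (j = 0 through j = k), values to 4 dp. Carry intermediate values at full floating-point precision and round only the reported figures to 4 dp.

params: Δt=0.36740 u=1.28757 d=0.77666 q=0.45086 e^(-rΔt)=0.99304
t_5 payoffs: 62.3074 42.0376 8.4335 0.0000 0.0000 0.0000
t_4: node(4,0) S=39.6734 payoff=53.4466 vs cont=52.7988 → 53.4466 [stop]  node(4,1) S=65.7722 payoff=27.3478 vs cont=26.7000 → 27.3478 [stop]  node(4,2) S=109.0400 payoff=0.0000 vs cont=4.5990 → 4.5990 [wait]  node(4,3) S=180.7711 payoff=0.0000 vs cont=0.0000 → 0.0000 [wait]  node(4,4) S=299.6900 payoff=0.0000 vs cont=0.0000 → 0.0000 [wait]  ⇒ S*(4)=65.7722
t_3: node(3,0) S=51.0824 payoff=42.0376 vs cont=41.3899 → 42.0376 [stop]  node(3,1) S=84.6865 payoff=8.4335 vs cont=16.9725 → 16.9725 [wait]  node(3,2) S=140.3969 payoff=0.0000 vs cont=2.5079 → 2.5079 [wait]  node(3,3) S=232.7558 payoff=0.0000 vs cont=0.0000 → 0.0000 [wait]  ⇒ S*(3)=51.0824
t_2: node(2,0) S=65.7722 payoff=27.3478 vs cont=30.5230 → 30.5230 [wait]  node(2,1) S=109.0400 payoff=0.0000 vs cont=10.3784 → 10.3784 [wait]  node(2,2) S=180.7711 payoff=0.0000 vs cont=1.3676 → 1.3676 [wait]  ⇒ S*(2)=-
t_1: node(1,0) S=84.6865 payoff=8.4335 vs cont=21.2916 → 21.2916 [wait]  node(1,1) S=140.3969 payoff=0.0000 vs cont=6.2719 → 6.2719 [wait]  ⇒ S*(1)=-
t_0: node(0,0) S=109.0400 payoff=0.0000 vs cont=14.4189 → 14.4189 [wait]  ⇒ S*(0)=-

price = 14.4189
boundary = - - - 51.0824 65.7722
tree:
14.4189
21.2916 6.2719
30.5230 10.3784 1.3676
42.0376 16.9725 2.5079 0.0000
53.4466 27.3478 4.5990 0.0000 0.0000
62.3074 42.0376 8.4335 0.0000 0.0000 0.0000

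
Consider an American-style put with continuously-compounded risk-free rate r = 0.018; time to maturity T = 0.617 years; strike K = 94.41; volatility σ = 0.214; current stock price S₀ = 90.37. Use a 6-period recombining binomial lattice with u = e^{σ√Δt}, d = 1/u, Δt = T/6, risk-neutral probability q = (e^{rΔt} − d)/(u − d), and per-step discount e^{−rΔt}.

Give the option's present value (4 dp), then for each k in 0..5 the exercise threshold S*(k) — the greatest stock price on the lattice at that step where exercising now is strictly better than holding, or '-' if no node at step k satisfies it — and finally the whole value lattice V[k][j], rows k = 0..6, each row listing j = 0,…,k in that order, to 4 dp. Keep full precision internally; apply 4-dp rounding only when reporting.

price = 8.1029
boundary = - - - 73.5553 78.7803 84.3764
tree:
8.1029
11.5486 4.6366
15.8621 7.2147 2.0378
20.8547 10.8550 3.5476 0.5133
25.7331 15.6297 6.0504 1.0211 0.0000
30.2879 20.8547 10.0336 2.0310 0.0000 0.0000
34.5407 25.7331 15.6297 4.0400 0.0000 0.0000 0.0000

Δt=0.10283, u=1.07103, d=0.93368, q=0.49634, disc=e^(-rΔt)=0.99815
k=6 terminal: V=max(K-S,0) → 34.5407 25.7331 15.6297 4.0400 0.0000 0.0000 0.0000
k=5: j=0 S=64.1221 intr=30.2879 cont=30.1133 V=30.2879[EX]; j=1 S=73.5553 intr=20.8547 cont=20.6801 V=20.8547[EX]; j=2 S=84.3764 intr=10.0336 cont=9.8590 V=10.0336[EX]; j=3 S=96.7894 intr=0.0000 cont=2.0310 V=2.0310[hold]; j=4 S=111.0285 intr=0.0000 cont=0.0000 V=0.0000[hold]; j=5 S=127.3623 intr=0.0000 cont=0.0000 V=0.0000[hold]  S*(5)=84.3764
k=4: j=0 S=68.6769 intr=25.7331 cont=25.5585 V=25.7331[EX]; j=1 S=78.7803 intr=15.6297 cont=15.4551 V=15.6297[EX]; j=2 S=90.3700 intr=4.0400 cont=6.0504 V=6.0504[hold]; j=3 S=103.6647 intr=0.0000 cont=1.0211 V=1.0211[hold]; j=4 S=118.9153 intr=0.0000 cont=0.0000 V=0.0000[hold]  S*(4)=78.7803
k=3: j=0 S=73.5553 intr=20.8547 cont=20.6801 V=20.8547[EX]; j=1 S=84.3764 intr=10.0336 cont=10.8550 V=10.8550[hold]; j=2 S=96.7894 intr=0.0000 cont=3.5476 V=3.5476[hold]; j=3 S=111.0285 intr=0.0000 cont=0.5133 V=0.5133[hold]  S*(3)=73.5553
k=2: j=0 S=78.7803 intr=15.6297 cont=15.8621 V=15.8621[hold]; j=1 S=90.3700 intr=4.0400 cont=7.2147 V=7.2147[hold]; j=2 S=103.6647 intr=0.0000 cont=2.0378 V=2.0378[hold]  S*(2)=-
k=1: j=0 S=84.3764 intr=10.0336 cont=11.5486 V=11.5486[hold]; j=1 S=96.7894 intr=0.0000 cont=4.6366 V=4.6366[hold]  S*(1)=-
k=0: j=0 S=90.3700 intr=4.0400 cont=8.1029 V=8.1029[hold]  S*(0)=-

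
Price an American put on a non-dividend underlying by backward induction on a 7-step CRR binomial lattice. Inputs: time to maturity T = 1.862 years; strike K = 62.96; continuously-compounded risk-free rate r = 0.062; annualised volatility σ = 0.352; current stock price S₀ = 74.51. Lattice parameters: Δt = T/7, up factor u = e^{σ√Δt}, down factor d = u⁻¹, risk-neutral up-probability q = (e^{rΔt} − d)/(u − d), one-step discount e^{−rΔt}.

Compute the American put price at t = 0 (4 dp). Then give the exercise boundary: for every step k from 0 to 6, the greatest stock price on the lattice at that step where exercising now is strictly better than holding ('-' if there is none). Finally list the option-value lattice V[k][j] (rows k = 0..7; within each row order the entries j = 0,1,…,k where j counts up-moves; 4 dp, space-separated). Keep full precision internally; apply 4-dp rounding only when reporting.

price = 5.5709
boundary = - - - 43.2198 36.0445 43.2198 51.8235
tree:
5.5709
8.7827 2.5480
13.4242 4.4385 0.7443
19.7402 7.5616 1.4664 0.0479
26.9155 12.4945 2.8857 0.0974 0.0000
32.8996 19.7402 5.6724 0.1981 0.0000 0.0000
37.8902 26.9155 11.1365 0.4031 0.0000 0.0000 0.0000
42.0522 32.8996 19.7402 0.8201 0.0000 0.0000 0.0000 0.0000

params: Δt=0.26600 u=1.19907 d=0.83398 q=0.50029 e^(-rΔt)=0.98364
t_7 payoffs: 42.0522 32.8996 19.7402 0.8201 0.0000 0.0000 0.0000 0.0000
t_6: node(6,0) S=25.0698 payoff=37.8902 vs cont=36.8603 → 37.8902 [stop]  node(6,1) S=36.0445 payoff=26.9155 vs cont=25.8857 → 26.9155 [stop]  node(6,2) S=51.8235 payoff=11.1365 vs cont=10.1067 → 11.1365 [stop]  node(6,3) S=74.5100 payoff=0.0000 vs cont=0.4031 → 0.4031 [wait]  node(6,4) S=107.1278 payoff=0.0000 vs cont=0.0000 → 0.0000 [wait]  node(6,5) S=154.0245 payoff=0.0000 vs cont=0.0000 → 0.0000 [wait]  node(6,6) S=221.4510 payoff=0.0000 vs cont=0.0000 → 0.0000 [wait]  ⇒ S*(6)=51.8235
t_5: node(5,0) S=30.0604 payoff=32.8996 vs cont=31.8697 → 32.8996 [stop]  node(5,1) S=43.2198 payoff=19.7402 vs cont=18.7104 → 19.7402 [stop]  node(5,2) S=62.1399 payoff=0.8201 vs cont=5.6724 → 5.6724 [wait]  node(5,3) S=89.3426 payoff=0.0000 vs cont=0.1981 → 0.1981 [wait]  node(5,4) S=128.4535 payoff=0.0000 vs cont=0.0000 → 0.0000 [wait]  node(5,5) S=184.6859 payoff=0.0000 vs cont=0.0000 → 0.0000 [wait]  ⇒ S*(5)=43.2198
t_4: node(4,0) S=36.0445 payoff=26.9155 vs cont=25.8857 → 26.9155 [stop]  node(4,1) S=51.8235 payoff=11.1365 vs cont=12.4945 → 12.4945 [wait]  node(4,2) S=74.5100 payoff=0.0000 vs cont=2.8857 → 2.8857 [wait]  node(4,3) S=107.1278 payoff=0.0000 vs cont=0.0974 → 0.0974 [wait]  node(4,4) S=154.0245 payoff=0.0000 vs cont=0.0000 → 0.0000 [wait]  ⇒ S*(4)=36.0445
t_3: node(3,0) S=43.2198 payoff=19.7402 vs cont=19.3786 → 19.7402 [stop]  node(3,1) S=62.1399 payoff=0.8201 vs cont=7.5616 → 7.5616 [wait]  node(3,2) S=89.3426 payoff=0.0000 vs cont=1.4664 → 1.4664 [wait]  node(3,3) S=128.4535 payoff=0.0000 vs cont=0.0479 → 0.0479 [wait]  ⇒ S*(3)=43.2198
t_2: node(2,0) S=51.8235 payoff=11.1365 vs cont=13.4242 → 13.4242 [wait]  node(2,1) S=74.5100 payoff=0.0000 vs cont=4.4385 → 4.4385 [wait]  node(2,2) S=107.1278 payoff=0.0000 vs cont=0.7443 → 0.7443 [wait]  ⇒ S*(2)=-
t_1: node(1,0) S=62.1399 payoff=0.8201 vs cont=8.7827 → 8.7827 [wait]  node(1,1) S=89.3426 payoff=0.0000 vs cont=2.5480 → 2.5480 [wait]  ⇒ S*(1)=-
t_0: node(0,0) S=74.5100 payoff=0.0000 vs cont=5.5709 → 5.5709 [wait]  ⇒ S*(0)=-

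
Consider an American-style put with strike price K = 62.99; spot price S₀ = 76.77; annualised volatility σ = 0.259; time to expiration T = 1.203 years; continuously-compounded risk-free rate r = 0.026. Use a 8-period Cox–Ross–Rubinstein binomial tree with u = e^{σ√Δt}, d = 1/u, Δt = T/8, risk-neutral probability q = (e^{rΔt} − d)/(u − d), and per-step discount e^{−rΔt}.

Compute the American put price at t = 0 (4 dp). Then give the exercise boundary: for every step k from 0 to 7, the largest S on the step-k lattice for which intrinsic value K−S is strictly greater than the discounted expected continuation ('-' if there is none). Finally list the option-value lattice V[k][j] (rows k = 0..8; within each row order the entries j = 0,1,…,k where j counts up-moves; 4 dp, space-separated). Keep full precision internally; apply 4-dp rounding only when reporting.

Δt=0.15038  u=1.10565  d=0.90444  q=0.49438  discount=0.99610
step 8 (expiry): payoffs max(K−S,0) = 28.6150 20.9677 11.6191 0.1908 0.0000 0.0000 0.0000 0.0000 0.0000
step 7: (k=7,j=0): S=38.0068, (K−S)⁺=24.9832, hold=24.7374 ⇒ V=24.9832 exercise | (k=7,j=1): S=46.4621, (K−S)⁺=16.5279, hold=16.2821 ⇒ V=16.5279 exercise | (k=7,j=2): S=56.7983, (K−S)⁺=6.1917, hold=5.9459 ⇒ V=6.1917 exercise | (k=7,j=3): S=69.4341, (K−S)⁺=0.0000, hold=0.0961 ⇒ V=0.0961 continue | (k=7,j=4): S=84.8809, (K−S)⁺=0.0000, hold=0.0000 ⇒ V=0.0000 continue | (k=7,j=5): S=103.7642, (K−S)⁺=0.0000, hold=0.0000 ⇒ V=0.0000 continue | (k=7,j=6): S=126.8483, (K−S)⁺=0.0000, hold=0.0000 ⇒ V=0.0000 continue | (k=7,j=7): S=155.0679, (K−S)⁺=0.0000, hold=0.0000 ⇒ V=0.0000 continue  boundary S*=56.7983
step 6: (k=6,j=0): S=42.0223, (K−S)⁺=20.9677, hold=20.7219 ⇒ V=20.9677 exercise | (k=6,j=1): S=51.3709, (K−S)⁺=11.6191, hold=11.3733 ⇒ V=11.6191 exercise | (k=6,j=2): S=62.7992, (K−S)⁺=0.1908, hold=3.1657 ⇒ V=3.1657 continue | (k=6,j=3): S=76.7700, (K−S)⁺=0.0000, hold=0.0484 ⇒ V=0.0484 continue | (k=6,j=4): S=93.8488, (K−S)⁺=0.0000, hold=0.0000 ⇒ V=0.0000 continue | (k=6,j=5): S=114.7271, (K−S)⁺=0.0000, hold=0.0000 ⇒ V=0.0000 continue | (k=6,j=6): S=140.2501, (K−S)⁺=0.0000, hold=0.0000 ⇒ V=0.0000 continue  boundary S*=51.3709
step 5: (k=5,j=0): S=46.4621, (K−S)⁺=16.5279, hold=16.2821 ⇒ V=16.5279 exercise | (k=5,j=1): S=56.7983, (K−S)⁺=6.1917, hold=7.4109 ⇒ V=7.4109 continue | (k=5,j=2): S=69.4341, (K−S)⁺=0.0000, hold=1.6182 ⇒ V=1.6182 continue | (k=5,j=3): S=84.8809, (K−S)⁺=0.0000, hold=0.0244 ⇒ V=0.0244 continue | (k=5,j=4): S=103.7642, (K−S)⁺=0.0000, hold=0.0000 ⇒ V=0.0000 continue | (k=5,j=5): S=126.8483, (K−S)⁺=0.0000, hold=0.0000 ⇒ V=0.0000 continue  boundary S*=46.4621
step 4: (k=4,j=0): S=51.3709, (K−S)⁺=11.6191, hold=11.9737 ⇒ V=11.9737 continue | (k=4,j=1): S=62.7992, (K−S)⁺=0.1908, hold=4.5294 ⇒ V=4.5294 continue | (k=4,j=2): S=76.7700, (K−S)⁺=0.0000, hold=0.8270 ⇒ V=0.8270 continue | (k=4,j=3): S=93.8488, (K−S)⁺=0.0000, hold=0.0123 ⇒ V=0.0123 continue | (k=4,j=4): S=114.7271, (K−S)⁺=0.0000, hold=0.0000 ⇒ V=0.0000 continue  boundary S*=-
step 3: (k=3,j=0): S=56.7983, (K−S)⁺=6.1917, hold=8.2610 ⇒ V=8.2610 continue | (k=3,j=1): S=69.4341, (K−S)⁺=0.0000, hold=2.6885 ⇒ V=2.6885 continue | (k=3,j=2): S=84.8809, (K−S)⁺=0.0000, hold=0.4226 ⇒ V=0.4226 continue | (k=3,j=3): S=103.7642, (K−S)⁺=0.0000, hold=0.0062 ⇒ V=0.0062 continue  boundary S*=-
step 2: (k=2,j=0): S=62.7992, (K−S)⁺=0.1908, hold=5.4846 ⇒ V=5.4846 continue | (k=2,j=1): S=76.7700, (K−S)⁺=0.0000, hold=1.5621 ⇒ V=1.5621 continue | (k=2,j=2): S=93.8488, (K−S)⁺=0.0000, hold=0.2159 ⇒ V=0.2159 continue  boundary S*=-
step 1: (k=1,j=0): S=69.4341, (K−S)⁺=0.0000, hold=3.5315 ⇒ V=3.5315 continue | (k=1,j=1): S=84.8809, (K−S)⁺=0.0000, hold=0.8931 ⇒ V=0.8931 continue  boundary S*=-
step 0: (k=0,j=0): S=76.7700, (K−S)⁺=0.0000, hold=2.2184 ⇒ V=2.2184 continue  boundary S*=-

price = 2.2184
boundary = - - - - - 46.4621 51.3709 56.7983
tree:
2.2184
3.5315 0.8931
5.4846 1.5621 0.2159
8.2610 2.6885 0.4226 0.0062
11.9737 4.5294 0.8270 0.0123 0.0000
16.5279 7.4109 1.6182 0.0244 0.0000 0.0000
20.9677 11.6191 3.1657 0.0484 0.0000 0.0000 0.0000
24.9832 16.5279 6.1917 0.0961 0.0000 0.0000 0.0000 0.0000
28.6150 20.9677 11.6191 0.1908 0.0000 0.0000 0.0000 0.0000 0.0000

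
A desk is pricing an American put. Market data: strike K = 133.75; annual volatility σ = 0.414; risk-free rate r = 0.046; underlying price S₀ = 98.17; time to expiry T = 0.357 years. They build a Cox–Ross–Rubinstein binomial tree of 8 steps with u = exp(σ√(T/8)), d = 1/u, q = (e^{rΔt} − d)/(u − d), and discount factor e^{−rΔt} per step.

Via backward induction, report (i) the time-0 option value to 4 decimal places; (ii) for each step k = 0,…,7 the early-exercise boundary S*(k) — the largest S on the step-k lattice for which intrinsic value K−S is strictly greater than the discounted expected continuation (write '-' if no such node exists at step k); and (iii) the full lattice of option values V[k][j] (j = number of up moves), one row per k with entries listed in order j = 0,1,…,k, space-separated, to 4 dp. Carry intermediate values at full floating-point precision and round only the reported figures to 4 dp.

price = 36.0470
boundary = - 89.9492 82.4168 89.9492 98.1700 89.9492 98.1700 107.1422
tree:
36.0470
43.8008 28.1241
51.3332 35.7146 20.3380
58.2349 43.8008 27.4442 13.0236
64.5586 51.3332 35.5800 19.0874 6.7640
70.3527 58.2349 43.8008 26.7807 11.1564 2.2184
75.6617 64.5586 51.3332 35.5800 17.7303 4.3578 0.0000
80.5260 70.3527 58.2349 43.8008 26.6078 8.5604 0.0000 0.0000
84.9830 75.6617 64.5586 51.3332 35.5800 16.8157 0.0000 0.0000 0.0000

Δt=0.04462, u=1.09139, d=0.91626, q=0.48988, disc=e^(-rΔt)=0.99795
k=8 terminal: V=max(K-S,0) → 84.9830 75.6617 64.5586 51.3332 35.5800 16.8157 0.0000 0.0000 0.0000
k=7: j=0 S=53.2240 intr=80.5260 cont=80.2518 V=80.5260[EX]; j=1 S=63.3973 intr=70.3527 cont=70.0785 V=70.3527[EX]; j=2 S=75.5151 intr=58.2349 cont=57.9606 V=58.2349[EX]; j=3 S=89.9492 intr=43.8008 cont=43.5266 V=43.8008[EX]; j=4 S=107.1422 intr=26.6078 cont=26.3336 V=26.6078[EX]; j=5 S=127.6215 intr=6.1285 cont=8.5604 V=8.5604[hold]; j=6 S=152.0152 intr=0.0000 cont=0.0000 V=0.0000[hold]; j=7 S=181.0716 intr=0.0000 cont=0.0000 V=0.0000[hold]  S*(7)=107.1422
k=6: j=0 S=58.0883 intr=75.6617 cont=75.3874 V=75.6617[EX]; j=1 S=69.1914 intr=64.5586 cont=64.2843 V=64.5586[EX]; j=2 S=82.4168 intr=51.3332 cont=51.0590 V=51.3332[EX]; j=3 S=98.1700 intr=35.5800 cont=35.3057 V=35.5800[EX]; j=4 S=116.9343 intr=16.8157 cont=17.7303 V=17.7303[hold]; j=5 S=139.2853 intr=0.0000 cont=4.3578 V=4.3578[hold]; j=6 S=165.9085 intr=0.0000 cont=0.0000 V=0.0000[hold]  S*(6)=98.1700
k=5: j=0 S=63.3973 intr=70.3527 cont=70.0785 V=70.3527[EX]; j=1 S=75.5151 intr=58.2349 cont=57.9606 V=58.2349[EX]; j=2 S=89.9492 intr=43.8008 cont=43.5266 V=43.8008[EX]; j=3 S=107.1422 intr=26.6078 cont=26.7807 V=26.7807[hold]; j=4 S=127.6215 intr=6.1285 cont=11.1564 V=11.1564[hold]; j=5 S=152.0152 intr=0.0000 cont=2.2184 V=2.2184[hold]  S*(5)=89.9492
k=4: j=0 S=69.1914 intr=64.5586 cont=64.2843 V=64.5586[EX]; j=1 S=82.4168 intr=51.3332 cont=51.0590 V=51.3332[EX]; j=2 S=98.1700 intr=35.5800 cont=35.3902 V=35.5800[EX]; j=3 S=116.9343 intr=16.8157 cont=19.0874 V=19.0874[hold]; j=4 S=139.2853 intr=0.0000 cont=6.7640 V=6.7640[hold]  S*(4)=98.1700
k=3: j=0 S=75.5151 intr=58.2349 cont=57.9606 V=58.2349[EX]; j=1 S=89.9492 intr=43.8008 cont=43.5266 V=43.8008[EX]; j=2 S=107.1422 intr=26.6078 cont=27.4442 V=27.4442[hold]; j=3 S=127.6215 intr=6.1285 cont=13.0236 V=13.0236[hold]  S*(3)=89.9492
k=2: j=0 S=82.4168 intr=51.3332 cont=51.0590 V=51.3332[EX]; j=1 S=98.1700 intr=35.5800 cont=35.7146 V=35.7146[hold]; j=2 S=116.9343 intr=16.8157 cont=20.3380 V=20.3380[hold]  S*(2)=82.4168
k=1: j=0 S=89.9492 intr=43.8008 cont=43.5924 V=43.8008[EX]; j=1 S=107.1422 intr=26.6078 cont=28.1241 V=28.1241[hold]  S*(1)=89.9492
k=0: j=0 S=98.1700 intr=35.5800 cont=36.0470 V=36.0470[hold]  S*(0)=-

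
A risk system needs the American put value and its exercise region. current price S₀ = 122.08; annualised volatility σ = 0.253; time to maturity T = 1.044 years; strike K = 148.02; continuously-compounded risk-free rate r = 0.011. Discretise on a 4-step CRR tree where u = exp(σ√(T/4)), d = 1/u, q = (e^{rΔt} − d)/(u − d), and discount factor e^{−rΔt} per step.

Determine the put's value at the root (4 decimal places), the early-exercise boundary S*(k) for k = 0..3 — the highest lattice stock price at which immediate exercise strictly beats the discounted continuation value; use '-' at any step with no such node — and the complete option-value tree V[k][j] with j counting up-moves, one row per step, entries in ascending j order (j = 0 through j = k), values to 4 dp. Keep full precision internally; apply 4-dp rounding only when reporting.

Δt=0.26100  u=1.13798  d=0.87875  q=0.47882  discount=0.99713
step 4 (expiry): payoffs max(K−S,0) = 75.2238 53.7493 25.9400 0.0000 0.0000
step 3: (k=3,j=0): S=82.8405, (K−S)⁺=65.1795, hold=64.7551 ⇒ V=65.1795 exercise | (k=3,j=1): S=107.2780, (K−S)⁺=40.7420, hold=40.3177 ⇒ V=40.7420 exercise | (k=3,j=2): S=138.9244, (K−S)⁺=9.0956, hold=13.4806 ⇒ V=13.4806 continue | (k=3,j=3): S=179.9062, (K−S)⁺=0.0000, hold=0.0000 ⇒ V=0.0000 continue  boundary S*=107.2780
step 2: (k=2,j=0): S=94.2707, (K−S)⁺=53.7493, hold=53.3249 ⇒ V=53.7493 exercise | (k=2,j=1): S=122.0800, (K−S)⁺=25.9400, hold=27.6092 ⇒ V=27.6092 continue | (k=2,j=2): S=158.0929, (K−S)⁺=0.0000, hold=7.0056 ⇒ V=7.0056 continue  boundary S*=94.2707
step 1: (k=1,j=0): S=107.2780, (K−S)⁺=40.7420, hold=41.1146 ⇒ V=41.1146 continue | (k=1,j=1): S=138.9244, (K−S)⁺=9.0956, hold=17.6929 ⇒ V=17.6929 continue  boundary S*=-
step 0: (k=0,j=0): S=122.0800, (K−S)⁺=25.9400, hold=29.8140 ⇒ V=29.8140 continue  boundary S*=-

price = 29.8140
boundary = - - 94.2707 107.2780
tree:
29.8140
41.1146 17.6929
53.7493 27.6092 7.0056
65.1795 40.7420 13.4806 0.0000
75.2238 53.7493 25.9400 0.0000 0.0000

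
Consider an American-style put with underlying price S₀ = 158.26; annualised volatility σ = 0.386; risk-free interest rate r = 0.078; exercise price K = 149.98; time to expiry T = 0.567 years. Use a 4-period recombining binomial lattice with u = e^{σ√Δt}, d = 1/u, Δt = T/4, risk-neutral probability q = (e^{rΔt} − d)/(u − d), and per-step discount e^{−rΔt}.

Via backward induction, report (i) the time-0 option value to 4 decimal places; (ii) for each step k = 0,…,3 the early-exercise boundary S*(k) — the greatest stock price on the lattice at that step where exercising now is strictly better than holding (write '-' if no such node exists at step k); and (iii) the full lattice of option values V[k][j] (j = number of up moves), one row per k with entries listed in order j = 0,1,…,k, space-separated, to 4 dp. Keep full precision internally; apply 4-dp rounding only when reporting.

Δt=0.14175  u=1.15642  d=0.86474  q=0.50185  discount=0.98900
step 4 (expiry): payoffs max(K−S,0) = 61.4866 31.6374 0.0000 0.0000 0.0000
step 3: (k=3,j=0): S=102.3354, (K−S)⁺=47.6446, hold=45.9955 ⇒ V=47.6446 exercise | (k=3,j=1): S=136.8536, (K−S)⁺=13.1264, hold=15.5869 ⇒ V=15.5869 continue | (k=3,j=2): S=183.0148, (K−S)⁺=0.0000, hold=0.0000 ⇒ V=0.0000 continue | (k=3,j=3): S=244.7465, (K−S)⁺=0.0000, hold=0.0000 ⇒ V=0.0000 continue  boundary S*=102.3354
step 2: (k=2,j=0): S=118.3426, (K−S)⁺=31.6374, hold=31.2095 ⇒ V=31.6374 exercise | (k=2,j=1): S=158.2600, (K−S)⁺=0.0000, hold=7.6793 ⇒ V=7.6793 continue | (k=2,j=2): S=211.6417, (K−S)⁺=0.0000, hold=0.0000 ⇒ V=0.0000 continue  boundary S*=118.3426
step 1: (k=1,j=0): S=136.8536, (K−S)⁺=13.1264, hold=19.3984 ⇒ V=19.3984 continue | (k=1,j=1): S=183.0148, (K−S)⁺=0.0000, hold=3.7834 ⇒ V=3.7834 continue  boundary S*=-
step 0: (k=0,j=0): S=158.2600, (K−S)⁺=0.0000, hold=11.4349 ⇒ V=11.4349 continue  boundary S*=-

price = 11.4349
boundary = - - 118.3426 102.3354
tree:
11.4349
19.3984 3.7834
31.6374 7.6793 0.0000
47.6446 15.5869 0.0000 0.0000
61.4866 31.6374 0.0000 0.0000 0.0000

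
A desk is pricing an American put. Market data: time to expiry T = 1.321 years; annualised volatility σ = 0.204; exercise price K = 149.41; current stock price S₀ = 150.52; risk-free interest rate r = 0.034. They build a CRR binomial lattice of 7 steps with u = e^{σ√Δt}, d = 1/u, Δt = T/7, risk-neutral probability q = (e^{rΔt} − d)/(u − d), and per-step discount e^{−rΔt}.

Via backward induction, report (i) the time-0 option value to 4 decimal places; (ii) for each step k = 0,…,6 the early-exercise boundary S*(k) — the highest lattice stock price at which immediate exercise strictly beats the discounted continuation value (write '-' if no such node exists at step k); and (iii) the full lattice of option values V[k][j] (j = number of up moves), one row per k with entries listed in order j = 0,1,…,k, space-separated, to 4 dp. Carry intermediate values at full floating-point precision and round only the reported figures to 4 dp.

price = 11.2421
boundary = - - - 115.3805 105.5955 115.3805 126.0723
tree:
11.2421
16.8421 6.0907
24.4047 9.9061 2.5612
34.0295 15.6145 4.6355 0.6331
43.8145 23.6519 8.2143 1.3114 0.0000
52.7698 34.0295 14.1409 2.7163 0.0000 0.0000
60.9655 43.8145 23.3377 5.6267 0.0000 0.0000 0.0000
68.4662 52.7698 34.0295 11.6551 0.0000 0.0000 0.0000 0.0000

Δt=0.18871, u=1.09267, d=0.91519, q=0.51413, disc=e^(-rΔt)=0.99360
k=7 terminal: V=max(K-S,0) → 68.4662 52.7698 34.0295 11.6551 0.0000 0.0000 0.0000 0.0000
k=6: j=0 S=88.4445 intr=60.9655 cont=60.0099 V=60.9655[EX]; j=1 S=105.5955 intr=43.8145 cont=42.8590 V=43.8145[EX]; j=2 S=126.0723 intr=23.3377 cont=22.3821 V=23.3377[EX]; j=3 S=150.5200 intr=0.0000 cont=5.6267 V=5.6267[hold]; j=4 S=179.7085 intr=0.0000 cont=0.0000 V=0.0000[hold]; j=5 S=214.5573 intr=0.0000 cont=0.0000 V=0.0000[hold]; j=6 S=256.1638 intr=0.0000 cont=0.0000 V=0.0000[hold]  S*(6)=126.0723
k=5: j=0 S=96.6402 intr=52.7698 cont=51.8142 V=52.7698[EX]; j=1 S=115.3805 intr=34.0295 cont=33.0739 V=34.0295[EX]; j=2 S=137.7549 intr=11.6551 cont=14.1409 V=14.1409[hold]; j=3 S=164.4680 intr=0.0000 cont=2.7163 V=2.7163[hold]; j=4 S=196.3613 intr=0.0000 cont=0.0000 V=0.0000[hold]; j=5 S=234.4393 intr=0.0000 cont=0.0000 V=0.0000[hold]  S*(5)=115.3805
k=4: j=0 S=105.5955 intr=43.8145 cont=42.8590 V=43.8145[EX]; j=1 S=126.0723 intr=23.3377 cont=23.6519 V=23.6519[hold]; j=2 S=150.5200 intr=0.0000 cont=8.2143 V=8.2143[hold]; j=3 S=179.7085 intr=0.0000 cont=1.3114 V=1.3114[hold]; j=4 S=214.5573 intr=0.0000 cont=0.0000 V=0.0000[hold]  S*(4)=105.5955
k=3: j=0 S=115.3805 intr=34.0295 cont=33.2344 V=34.0295[EX]; j=1 S=137.7549 intr=11.6551 cont=15.6145 V=15.6145[hold]; j=2 S=164.4680 intr=0.0000 cont=4.6355 V=4.6355[hold]; j=3 S=196.3613 intr=0.0000 cont=0.6331 V=0.6331[hold]  S*(3)=115.3805
k=2: j=0 S=126.0723 intr=23.3377 cont=24.4047 V=24.4047[hold]; j=1 S=150.5200 intr=0.0000 cont=9.9061 V=9.9061[hold]; j=2 S=179.7085 intr=0.0000 cont=2.5612 V=2.5612[hold]  S*(2)=-
k=1: j=0 S=137.7549 intr=11.6551 cont=16.8421 V=16.8421[hold]; j=1 S=164.4680 intr=0.0000 cont=6.0907 V=6.0907[hold]  S*(1)=-
k=0: j=0 S=150.5200 intr=0.0000 cont=11.2421 V=11.2421[hold]  S*(0)=-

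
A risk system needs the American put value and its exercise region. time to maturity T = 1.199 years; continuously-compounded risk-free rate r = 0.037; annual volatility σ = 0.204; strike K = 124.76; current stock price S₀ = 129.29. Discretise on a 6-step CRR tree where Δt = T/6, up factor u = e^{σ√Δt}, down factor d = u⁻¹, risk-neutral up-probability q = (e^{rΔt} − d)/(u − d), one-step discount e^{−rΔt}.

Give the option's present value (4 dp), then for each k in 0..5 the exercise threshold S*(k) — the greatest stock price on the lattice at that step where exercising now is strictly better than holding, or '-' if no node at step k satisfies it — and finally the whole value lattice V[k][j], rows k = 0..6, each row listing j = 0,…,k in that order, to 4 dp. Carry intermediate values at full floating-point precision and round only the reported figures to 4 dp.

price = 7.1902
boundary = - - - 98.3446 107.7346 98.3446
tree:
7.1902
11.5394 3.2439
17.8613 5.8186 0.8933
26.4154 10.1529 1.8664 0.0000
34.9870 17.0254 3.8998 0.0000 0.0000
42.8116 26.4154 8.1483 0.0000 0.0000 0.0000
49.9541 34.9870 17.0254 0.0000 0.0000 0.0000 0.0000

params: Δt=0.19983 u=1.09548 d=0.91284 q=0.51785 e^(-rΔt)=0.99263
t_6 payoffs: 49.9541 34.9870 17.0254 0.0000 0.0000 0.0000 0.0000
t_5: node(5,0) S=81.9484 payoff=42.8116 vs cont=41.8925 → 42.8116 [stop]  node(5,1) S=98.3446 payoff=26.4154 vs cont=25.4964 → 26.4154 [stop]  node(5,2) S=118.0212 payoff=6.7388 vs cont=8.1483 → 8.1483 [wait]  node(5,3) S=141.6347 payoff=0.0000 vs cont=0.0000 → 0.0000 [wait]  node(5,4) S=169.9728 payoff=0.0000 vs cont=0.0000 → 0.0000 [wait]  node(5,5) S=203.9808 payoff=0.0000 vs cont=0.0000 → 0.0000 [wait]  ⇒ S*(5)=98.3446
t_4: node(4,0) S=89.7730 payoff=34.9870 vs cont=34.0680 → 34.9870 [stop]  node(4,1) S=107.7346 payoff=17.0254 vs cont=16.8309 → 17.0254 [stop]  node(4,2) S=129.2900 payoff=0.0000 vs cont=3.8998 → 3.8998 [wait]  node(4,3) S=155.1582 payoff=0.0000 vs cont=0.0000 → 0.0000 [wait]  node(4,4) S=186.2020 payoff=0.0000 vs cont=0.0000 → 0.0000 [wait]  ⇒ S*(4)=107.7346
t_3: node(3,0) S=98.3446 payoff=26.4154 vs cont=25.4964 → 26.4154 [stop]  node(3,1) S=118.0212 payoff=6.7388 vs cont=10.1529 → 10.1529 [wait]  node(3,2) S=141.6347 payoff=0.0000 vs cont=1.8664 → 1.8664 [wait]  node(3,3) S=169.9728 payoff=0.0000 vs cont=0.0000 → 0.0000 [wait]  ⇒ S*(3)=98.3446
t_2: node(2,0) S=107.7346 payoff=17.0254 vs cont=17.8613 → 17.8613 [wait]  node(2,1) S=129.2900 payoff=0.0000 vs cont=5.8186 → 5.8186 [wait]  node(2,2) S=155.1582 payoff=0.0000 vs cont=0.8933 → 0.8933 [wait]  ⇒ S*(2)=-
t_1: node(1,0) S=118.0212 payoff=6.7388 vs cont=11.5394 → 11.5394 [wait]  node(1,1) S=141.6347 payoff=0.0000 vs cont=3.2439 → 3.2439 [wait]  ⇒ S*(1)=-
t_0: node(0,0) S=129.2900 payoff=0.0000 vs cont=7.1902 → 7.1902 [wait]  ⇒ S*(0)=-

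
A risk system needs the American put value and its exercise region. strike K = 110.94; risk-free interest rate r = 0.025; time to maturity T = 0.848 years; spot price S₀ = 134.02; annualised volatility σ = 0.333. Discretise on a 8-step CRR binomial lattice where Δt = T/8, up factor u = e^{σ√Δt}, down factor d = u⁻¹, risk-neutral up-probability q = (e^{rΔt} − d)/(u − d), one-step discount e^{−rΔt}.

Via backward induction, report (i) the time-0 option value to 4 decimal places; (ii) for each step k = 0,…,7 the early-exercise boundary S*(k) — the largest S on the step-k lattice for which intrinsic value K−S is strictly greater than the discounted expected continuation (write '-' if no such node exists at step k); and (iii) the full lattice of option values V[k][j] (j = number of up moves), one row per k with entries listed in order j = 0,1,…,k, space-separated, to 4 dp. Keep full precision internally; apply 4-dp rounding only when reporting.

params: Δt=0.10600 u=1.11451 d=0.89725 q=0.48514 e^(-rΔt)=0.99735
t_8 payoffs: 54.6423 41.0105 24.0779 3.0454 0.0000 0.0000 0.0000 0.0000 0.0000
t_7: node(7,0) S=62.7445 payoff=48.1955 vs cont=47.9019 → 48.1955 [stop]  node(7,1) S=77.9373 payoff=33.0027 vs cont=32.7091 → 33.0027 [stop]  node(7,2) S=96.8088 payoff=14.1312 vs cont=13.8376 → 14.1312 [stop]  node(7,3) S=120.2499 payoff=0.0000 vs cont=1.5638 → 1.5638 [wait]  node(7,4) S=149.3669 payoff=0.0000 vs cont=0.0000 → 0.0000 [wait]  node(7,5) S=185.5343 payoff=0.0000 vs cont=0.0000 → 0.0000 [wait]  node(7,6) S=230.4592 payoff=0.0000 vs cont=0.0000 → 0.0000 [wait]  node(7,7) S=286.2621 payoff=0.0000 vs cont=0.0000 → 0.0000 [wait]  ⇒ S*(7)=96.8088
t_6: node(6,0) S=69.9295 payoff=41.0105 vs cont=40.7169 → 41.0105 [stop]  node(6,1) S=86.8621 payoff=24.0779 vs cont=23.7843 → 24.0779 [stop]  node(6,2) S=107.8946 payoff=3.0454 vs cont=8.0130 → 8.0130 [wait]  node(6,3) S=134.0200 payoff=0.0000 vs cont=0.8030 → 0.8030 [wait]  node(6,4) S=166.4713 payoff=0.0000 vs cont=0.0000 → 0.0000 [wait]  node(6,5) S=206.7803 payoff=0.0000 vs cont=0.0000 → 0.0000 [wait]  node(6,6) S=256.8496 payoff=0.0000 vs cont=0.0000 → 0.0000 [wait]  ⇒ S*(6)=86.8621
t_5: node(5,0) S=77.9373 payoff=33.0027 vs cont=32.7091 → 33.0027 [stop]  node(5,1) S=96.8088 payoff=14.1312 vs cont=16.2412 → 16.2412 [wait]  node(5,2) S=120.2499 payoff=0.0000 vs cont=4.5032 → 4.5032 [wait]  node(5,3) S=149.3669 payoff=0.0000 vs cont=0.4123 → 0.4123 [wait]  node(5,4) S=185.5343 payoff=0.0000 vs cont=0.0000 → 0.0000 [wait]  node(5,5) S=230.4592 payoff=0.0000 vs cont=0.0000 → 0.0000 [wait]  ⇒ S*(5)=77.9373
t_4: node(4,0) S=86.8621 payoff=24.0779 vs cont=24.8053 → 24.8053 [wait]  node(4,1) S=107.8946 payoff=3.0454 vs cont=10.5188 → 10.5188 [wait]  node(4,2) S=134.0200 payoff=0.0000 vs cont=2.5119 → 2.5119 [wait]  node(4,3) S=166.4713 payoff=0.0000 vs cont=0.2117 → 0.2117 [wait]  node(4,4) S=206.7803 payoff=0.0000 vs cont=0.0000 → 0.0000 [wait]  ⇒ S*(4)=-
t_3: node(3,0) S=96.8088 payoff=14.1312 vs cont=17.8271 → 17.8271 [wait]  node(3,1) S=120.2499 payoff=0.0000 vs cont=6.6168 → 6.6168 [wait]  node(3,2) S=149.3669 payoff=0.0000 vs cont=1.3923 → 1.3923 [wait]  node(3,3) S=185.5343 payoff=0.0000 vs cont=0.1087 → 0.1087 [wait]  ⇒ S*(3)=-
t_2: node(2,0) S=107.8946 payoff=3.0454 vs cont=12.3558 → 12.3558 [wait]  node(2,1) S=134.0200 payoff=0.0000 vs cont=4.0714 → 4.0714 [wait]  node(2,2) S=166.4713 payoff=0.0000 vs cont=0.7676 → 0.7676 [wait]  ⇒ S*(2)=-
t_1: node(1,0) S=120.2499 payoff=0.0000 vs cont=8.3147 → 8.3147 [wait]  node(1,1) S=149.3669 payoff=0.0000 vs cont=2.4621 → 2.4621 [wait]  ⇒ S*(1)=-
t_0: node(0,0) S=134.0200 payoff=0.0000 vs cont=5.4609 → 5.4609 [wait]  ⇒ S*(0)=-

price = 5.4609
boundary = - - - - - 77.9373 86.8621 96.8088
tree:
5.4609
8.3147 2.4621
12.3558 4.0714 0.7676
17.8271 6.6168 1.3923 0.1087
24.8053 10.5188 2.5119 0.2117 0.0000
33.0027 16.2412 4.5032 0.4123 0.0000 0.0000
41.0105 24.0779 8.0130 0.8030 0.0000 0.0000 0.0000
48.1955 33.0027 14.1312 1.5638 0.0000 0.0000 0.0000 0.0000
54.6423 41.0105 24.0779 3.0454 0.0000 0.0000 0.0000 0.0000 0.0000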